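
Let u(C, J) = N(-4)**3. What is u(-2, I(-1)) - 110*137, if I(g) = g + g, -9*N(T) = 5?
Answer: -10986155/729 ≈ -15070.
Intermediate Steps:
N(T) = -5/9 (N(T) = -1/9*5 = -5/9)
I(g) = 2*g
u(C, J) = -125/729 (u(C, J) = (-5/9)**3 = -125/729)
u(-2, I(-1)) - 110*137 = -125/729 - 110*137 = -125/729 - 15070 = -10986155/729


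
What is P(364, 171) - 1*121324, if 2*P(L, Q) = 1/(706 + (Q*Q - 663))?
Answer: -7105704031/58568 ≈ -1.2132e+5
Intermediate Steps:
P(L, Q) = 1/(2*(43 + Q²)) (P(L, Q) = 1/(2*(706 + (Q*Q - 663))) = 1/(2*(706 + (Q² - 663))) = 1/(2*(706 + (-663 + Q²))) = 1/(2*(43 + Q²)))
P(364, 171) - 1*121324 = 1/(2*(43 + 171²)) - 1*121324 = 1/(2*(43 + 29241)) - 121324 = (½)/29284 - 121324 = (½)*(1/29284) - 121324 = 1/58568 - 121324 = -7105704031/58568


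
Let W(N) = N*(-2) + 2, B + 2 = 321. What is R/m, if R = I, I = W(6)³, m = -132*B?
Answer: 250/10527 ≈ 0.023748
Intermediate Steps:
B = 319 (B = -2 + 321 = 319)
m = -42108 (m = -132*319 = -42108)
W(N) = 2 - 2*N (W(N) = -2*N + 2 = 2 - 2*N)
I = -1000 (I = (2 - 2*6)³ = (2 - 12)³ = (-10)³ = -1000)
R = -1000
R/m = -1000/(-42108) = -1000*(-1/42108) = 250/10527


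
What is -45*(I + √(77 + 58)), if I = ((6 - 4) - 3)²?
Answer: -45 - 135*√15 ≈ -567.85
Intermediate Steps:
I = 1 (I = (2 - 3)² = (-1)² = 1)
-45*(I + √(77 + 58)) = -45*(1 + √(77 + 58)) = -45*(1 + √135) = -45*(1 + 3*√15) = -45 - 135*√15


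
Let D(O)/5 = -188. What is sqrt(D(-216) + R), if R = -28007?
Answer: I*sqrt(28947) ≈ 170.14*I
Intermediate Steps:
D(O) = -940 (D(O) = 5*(-188) = -940)
sqrt(D(-216) + R) = sqrt(-940 - 28007) = sqrt(-28947) = I*sqrt(28947)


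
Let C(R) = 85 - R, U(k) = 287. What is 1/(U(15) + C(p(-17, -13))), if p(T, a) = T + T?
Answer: 1/406 ≈ 0.0024631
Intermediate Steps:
p(T, a) = 2*T
1/(U(15) + C(p(-17, -13))) = 1/(287 + (85 - 2*(-17))) = 1/(287 + (85 - 1*(-34))) = 1/(287 + (85 + 34)) = 1/(287 + 119) = 1/406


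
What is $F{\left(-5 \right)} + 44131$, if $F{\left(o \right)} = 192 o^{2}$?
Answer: $48931$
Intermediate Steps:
$F{\left(-5 \right)} + 44131 = 192 \left(-5\right)^{2} + 44131 = 192 \cdot 25 + 44131 = 4800 + 44131 = 48931$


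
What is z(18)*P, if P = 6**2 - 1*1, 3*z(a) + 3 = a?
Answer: 175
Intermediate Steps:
z(a) = -1 + a/3
P = 35 (P = 36 - 1 = 35)
z(18)*P = (-1 + (1/3)*18)*35 = (-1 + 6)*35 = 5*35 = 175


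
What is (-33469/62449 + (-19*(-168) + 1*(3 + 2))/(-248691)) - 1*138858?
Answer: -2156543283484754/15530504259 ≈ -1.3886e+5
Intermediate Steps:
(-33469/62449 + (-19*(-168) + 1*(3 + 2))/(-248691)) - 1*138858 = (-33469*1/62449 + (3192 + 1*5)*(-1/248691)) - 138858 = (-33469/62449 + (3192 + 5)*(-1/248691)) - 138858 = (-33469/62449 + 3197*(-1/248691)) - 138858 = (-33469/62449 - 3197/248691) - 138858 = -8523088532/15530504259 - 138858 = -2156543283484754/15530504259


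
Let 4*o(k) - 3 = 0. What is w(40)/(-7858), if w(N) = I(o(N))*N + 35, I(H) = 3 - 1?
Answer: -115/7858 ≈ -0.014635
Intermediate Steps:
o(k) = ¾ (o(k) = ¾ + (¼)*0 = ¾ + 0 = ¾)
I(H) = 2
w(N) = 35 + 2*N (w(N) = 2*N + 35 = 35 + 2*N)
w(40)/(-7858) = (35 + 2*40)/(-7858) = (35 + 80)*(-1/7858) = 115*(-1/7858) = -115/7858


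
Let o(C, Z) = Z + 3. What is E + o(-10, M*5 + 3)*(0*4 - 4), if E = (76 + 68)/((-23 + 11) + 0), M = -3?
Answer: 24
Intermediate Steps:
E = -12 (E = 144/(-12 + 0) = 144/(-12) = 144*(-1/12) = -12)
o(C, Z) = 3 + Z
E + o(-10, M*5 + 3)*(0*4 - 4) = -12 + (3 + (-3*5 + 3))*(0*4 - 4) = -12 + (3 + (-15 + 3))*(0 - 4) = -12 + (3 - 12)*(-4) = -12 - 9*(-4) = -12 + 36 = 24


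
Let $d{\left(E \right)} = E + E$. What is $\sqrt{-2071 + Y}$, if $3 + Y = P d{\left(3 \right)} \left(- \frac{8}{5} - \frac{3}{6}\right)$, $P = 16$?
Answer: $\frac{i \sqrt{56890}}{5} \approx 47.703 i$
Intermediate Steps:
$d{\left(E \right)} = 2 E$
$Y = - \frac{1023}{5}$ ($Y = -3 + 16 \cdot 2 \cdot 3 \left(- \frac{8}{5} - \frac{3}{6}\right) = -3 + 16 \cdot 6 \left(\left(-8\right) \frac{1}{5} - \frac{1}{2}\right) = -3 + 96 \left(- \frac{8}{5} - \frac{1}{2}\right) = -3 + 96 \left(- \frac{21}{10}\right) = -3 - \frac{1008}{5} = - \frac{1023}{5} \approx -204.6$)
$\sqrt{-2071 + Y} = \sqrt{-2071 - \frac{1023}{5}} = \sqrt{- \frac{11378}{5}} = \frac{i \sqrt{56890}}{5}$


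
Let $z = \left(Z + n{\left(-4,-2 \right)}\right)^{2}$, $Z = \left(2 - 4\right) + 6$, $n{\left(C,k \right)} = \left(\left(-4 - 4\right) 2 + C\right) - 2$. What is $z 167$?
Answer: $54108$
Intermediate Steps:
$n{\left(C,k \right)} = -18 + C$ ($n{\left(C,k \right)} = \left(\left(-8\right) 2 + C\right) - 2 = \left(-16 + C\right) - 2 = -18 + C$)
$Z = 4$ ($Z = -2 + 6 = 4$)
$z = 324$ ($z = \left(4 - 22\right)^{2} = \left(-18\right)^{2} = 324$)
$z 167 = 324 \cdot 167 = 54108$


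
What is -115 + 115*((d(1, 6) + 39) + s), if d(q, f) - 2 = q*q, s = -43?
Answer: -230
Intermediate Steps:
d(q, f) = 2 + q² (d(q, f) = 2 + q*q = 2 + q²)
-115 + 115*((d(1, 6) + 39) + s) = -115 + 115*(((2 + 1²) + 39) - 43) = -115 + 115*(((2 + 1) + 39) - 43) = -115 + 115*((3 + 39) - 43) = -115 + 115*(42 - 43) = -115 + 115*(-1) = -115 - 115 = -230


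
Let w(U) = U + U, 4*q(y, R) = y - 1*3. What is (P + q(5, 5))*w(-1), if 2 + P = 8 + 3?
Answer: -19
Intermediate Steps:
P = 9 (P = -2 + (8 + 3) = -2 + 11 = 9)
q(y, R) = -¾ + y/4 (q(y, R) = (y - 1*3)/4 = (y - 3)/4 = (-3 + y)/4 = -¾ + y/4)
w(U) = 2*U
(P + q(5, 5))*w(-1) = (9 + (-¾ + (¼)*5))*(2*(-1)) = (9 + (-¾ + 5/4))*(-2) = (9 + ½)*(-2) = (19/2)*(-2) = -19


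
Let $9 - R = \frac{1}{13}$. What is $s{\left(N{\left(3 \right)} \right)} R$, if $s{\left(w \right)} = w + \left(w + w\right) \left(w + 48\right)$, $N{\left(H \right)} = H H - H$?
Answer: $\frac{75864}{13} \approx 5835.7$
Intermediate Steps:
$N{\left(H \right)} = H^{2} - H$
$s{\left(w \right)} = w + 2 w \left(48 + w\right)$
$R = \frac{116}{13}$ ($R = 9 - \frac{1}{13} = \frac{116}{13} \approx 8.9231$)
$s{\left(N{\left(3 \right)} \right)} R = 3 \left(-1 + 3\right) \left(97 + 2 \cdot 3 \left(-1 + 3\right)\right) \frac{116}{13} = 3 \cdot 2 \left(97 + 2 \cdot 3 \cdot 2\right) \frac{116}{13} = 6 \left(97 + 2 \cdot 6\right) \frac{116}{13} = 6 \left(97 + 12\right) \frac{116}{13} = 6 \cdot 109 \cdot \frac{116}{13} = 654 \cdot \frac{116}{13} = \frac{75864}{13}$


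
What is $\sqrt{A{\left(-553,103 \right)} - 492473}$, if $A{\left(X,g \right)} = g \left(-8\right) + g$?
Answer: $i \sqrt{493194} \approx 702.28 i$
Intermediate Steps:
$A{\left(X,g \right)} = - 7 g$ ($A{\left(X,g \right)} = - 8 g + g = - 7 g$)
$\sqrt{A{\left(-553,103 \right)} - 492473} = \sqrt{\left(-7\right) 103 - 492473} = \sqrt{-721 - 492473} = \sqrt{-493194} = i \sqrt{493194}$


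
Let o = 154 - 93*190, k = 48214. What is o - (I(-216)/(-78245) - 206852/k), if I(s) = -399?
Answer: -33031510849263/1886252215 ≈ -17512.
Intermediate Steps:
o = -17516 (o = 154 - 17670 = -17516)
o - (I(-216)/(-78245) - 206852/k) = -17516 - (-399/(-78245) - 206852/48214) = -17516 - (-399*(-1/78245) - 206852*1/48214) = -17516 - (399/78245 - 103426/24107) = -17516 - 1*(-8082948677/1886252215) = -17516 + 8082948677/1886252215 = -33031510849263/1886252215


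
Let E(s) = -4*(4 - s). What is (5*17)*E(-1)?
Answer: -1700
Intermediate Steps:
E(s) = -16 + 4*s
(5*17)*E(-1) = (5*17)*(-16 + 4*(-1)) = 85*(-16 - 4) = 85*(-20) = -1700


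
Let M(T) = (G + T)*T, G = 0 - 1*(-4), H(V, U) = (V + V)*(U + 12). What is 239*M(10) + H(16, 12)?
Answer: 34228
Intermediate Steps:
H(V, U) = 2*V*(12 + U) (H(V, U) = (2*V)*(12 + U) = 2*V*(12 + U))
G = 4 (G = 0 + 4 = 4)
M(T) = T*(4 + T) (M(T) = (4 + T)*T = T*(4 + T))
239*M(10) + H(16, 12) = 239*(10*(4 + 10)) + 2*16*(12 + 12) = 239*(10*14) + 2*16*24 = 239*140 + 768 = 33460 + 768 = 34228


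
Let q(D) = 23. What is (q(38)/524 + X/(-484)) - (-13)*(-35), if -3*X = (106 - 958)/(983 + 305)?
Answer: -9288433215/20416088 ≈ -454.96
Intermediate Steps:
X = 71/322 (X = -(106 - 958)/(3*(983 + 305)) = -(-284)/1288 = -⅓*(-213/322) = 71/322 ≈ 0.22050)
(q(38)/524 + X/(-484)) - (-13)*(-35) = (23/524 + (71/322)/(-484)) - (-13)*(-35) = (23*(1/524) + (71/322)*(-1/484)) - 1*455 = (23/524 - 71/155848) - 455 = 886825/20416088 - 455 = -9288433215/20416088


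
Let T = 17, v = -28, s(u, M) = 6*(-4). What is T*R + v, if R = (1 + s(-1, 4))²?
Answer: 8965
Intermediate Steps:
s(u, M) = -24
R = 529 (R = (1 - 24)² = (-23)² = 529)
T*R + v = 17*529 - 28 = 8993 - 28 = 8965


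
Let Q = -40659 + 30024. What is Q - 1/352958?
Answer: -3753708331/352958 ≈ -10635.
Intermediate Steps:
Q = -10635
Q - 1/352958 = -10635 - 1/352958 = -3753708331/352958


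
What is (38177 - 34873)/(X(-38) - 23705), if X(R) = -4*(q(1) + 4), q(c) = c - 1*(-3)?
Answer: -472/3391 ≈ -0.13919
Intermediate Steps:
q(c) = 3 + c (q(c) = c + 3 = 3 + c)
X(R) = -32 (X(R) = -4*((3 + 1) + 4) = -4*(4 + 4) = -4*8 = -32)
(38177 - 34873)/(X(-38) - 23705) = (38177 - 34873)/(-32 - 23705) = 3304/(-23737) = 3304*(-1/23737) = -472/3391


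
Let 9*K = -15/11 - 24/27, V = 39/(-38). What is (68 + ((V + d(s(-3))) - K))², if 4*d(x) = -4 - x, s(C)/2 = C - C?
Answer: 5027510168521/1146364164 ≈ 4385.6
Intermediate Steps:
s(C) = 0 (s(C) = 2*(C - C) = 2*0 = 0)
d(x) = -1 - x/4 (d(x) = (-4 - x)/4 = -1 - x/4)
V = -39/38 (V = 39*(-1/38) = -39/38 ≈ -1.0263)
K = -223/891 (K = (-15/11 - 24/27)/9 = (-15*1/11 - 24*1/27)/9 = (-15/11 - 8/9)/9 = (⅑)*(-223/99) = -223/891 ≈ -0.25028)
(68 + ((V + d(s(-3))) - K))² = (68 + ((-39/38 + (-1 - ¼*0)) - 1*(-223/891)))² = (68 + ((-39/38 + (-1 + 0)) + 223/891))² = (68 + ((-39/38 - 1) + 223/891))² = (68 + (-77/38 + 223/891))² = (68 - 60133/33858)² = (2242211/33858)² = 5027510168521/1146364164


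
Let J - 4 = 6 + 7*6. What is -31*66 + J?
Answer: -1994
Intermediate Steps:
J = 52 (J = 4 + (6 + 7*6) = 4 + (6 + 42) = 4 + 48 = 52)
-31*66 + J = -31*66 + 52 = -2046 + 52 = -1994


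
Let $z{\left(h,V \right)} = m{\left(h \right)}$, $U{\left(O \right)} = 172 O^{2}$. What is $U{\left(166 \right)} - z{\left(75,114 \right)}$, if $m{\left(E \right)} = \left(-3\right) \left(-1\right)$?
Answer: $4739629$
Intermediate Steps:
$m{\left(E \right)} = 3$
$z{\left(h,V \right)} = 3$
$U{\left(166 \right)} - z{\left(75,114 \right)} = 172 \cdot 166^{2} - 3 = 172 \cdot 27556 - 3 = 4739632 - 3 = 4739629$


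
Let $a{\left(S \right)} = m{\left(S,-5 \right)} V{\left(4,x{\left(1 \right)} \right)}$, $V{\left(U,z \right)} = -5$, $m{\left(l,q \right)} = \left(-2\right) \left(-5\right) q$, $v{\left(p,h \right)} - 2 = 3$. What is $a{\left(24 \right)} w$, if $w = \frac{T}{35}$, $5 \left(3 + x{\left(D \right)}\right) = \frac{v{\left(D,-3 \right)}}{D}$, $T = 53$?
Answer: $\frac{2650}{7} \approx 378.57$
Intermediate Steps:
$v{\left(p,h \right)} = 5$ ($v{\left(p,h \right)} = 2 + 3 = 5$)
$m{\left(l,q \right)} = 10 q$
$x{\left(D \right)} = -3 + \frac{1}{D}$ ($x{\left(D \right)} = -3 + \frac{5 \frac{1}{D}}{5} = -3 + \frac{1}{D}$)
$w = \frac{53}{35} \approx 1.5143$
$a{\left(S \right)} = 250$ ($a{\left(S \right)} = 10 \left(-5\right) \left(-5\right) = \left(-50\right) \left(-5\right) = 250$)
$a{\left(24 \right)} w = 250 \cdot \frac{53}{35} = \frac{2650}{7}$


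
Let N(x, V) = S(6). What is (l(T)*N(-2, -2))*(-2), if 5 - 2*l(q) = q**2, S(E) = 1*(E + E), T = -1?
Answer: -48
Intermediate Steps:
S(E) = 2*E (S(E) = 1*(2*E) = 2*E)
N(x, V) = 12 (N(x, V) = 2*6 = 12)
l(q) = 5/2 - q**2/2
(l(T)*N(-2, -2))*(-2) = ((5/2 - 1/2*(-1)**2)*12)*(-2) = ((5/2 - 1/2*1)*12)*(-2) = ((5/2 - 1/2)*12)*(-2) = (2*12)*(-2) = 24*(-2) = -48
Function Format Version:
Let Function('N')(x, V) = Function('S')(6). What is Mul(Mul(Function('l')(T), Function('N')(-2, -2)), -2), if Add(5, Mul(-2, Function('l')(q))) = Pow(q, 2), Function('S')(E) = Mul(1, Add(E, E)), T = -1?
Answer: -48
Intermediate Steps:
Function('S')(E) = Mul(2, E) (Function('S')(E) = Mul(1, Mul(2, E)) = Mul(2, E))
Function('N')(x, V) = 12 (Function('N')(x, V) = Mul(2, 6) = 12)
Function('l')(q) = Add(Rational(5, 2), Mul(Rational(-1, 2), Pow(q, 2)))
Mul(Mul(Function('l')(T), Function('N')(-2, -2)), -2) = Mul(Mul(Add(Rational(5, 2), Mul(Rational(-1, 2), Pow(-1, 2))), 12), -2) = Mul(Mul(Add(Rational(5, 2), Mul(Rational(-1, 2), 1)), 12), -2) = Mul(Mul(Add(Rational(5, 2), Rational(-1, 2)), 12), -2) = Mul(Mul(2, 12), -2) = Mul(24, -2) = -48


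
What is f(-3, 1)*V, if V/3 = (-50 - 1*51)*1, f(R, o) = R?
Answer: 909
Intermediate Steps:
V = -303 (V = 3*((-50 - 1*51)*1) = 3*((-50 - 51)*1) = 3*(-101*1) = 3*(-101) = -303)
f(-3, 1)*V = -3*(-303) = 909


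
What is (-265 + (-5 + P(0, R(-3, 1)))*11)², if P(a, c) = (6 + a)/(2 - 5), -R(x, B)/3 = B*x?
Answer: 116964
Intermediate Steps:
R(x, B) = -3*B*x
P(a, c) = -2 - a/3 (P(a, c) = (6 + a)/(-3) = (6 + a)*(-⅓) = -2 - a/3)
(-265 + (-5 + P(0, R(-3, 1)))*11)² = (-265 + (-5 + (-2 - ⅓*0))*11)² = (-265 + (-5 + (-2 + 0))*11)² = (-265 + (-5 - 2)*11)² = (-265 - 7*11)² = (-265 - 77)² = (-342)² = 116964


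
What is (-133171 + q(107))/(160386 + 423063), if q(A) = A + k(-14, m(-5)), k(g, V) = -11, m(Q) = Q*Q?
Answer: -133075/583449 ≈ -0.22808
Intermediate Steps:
m(Q) = Q**2
q(A) = -11 + A (q(A) = A - 11 = -11 + A)
(-133171 + q(107))/(160386 + 423063) = (-133171 + (-11 + 107))/(160386 + 423063) = (-133171 + 96)/583449 = -133075*1/583449 = -133075/583449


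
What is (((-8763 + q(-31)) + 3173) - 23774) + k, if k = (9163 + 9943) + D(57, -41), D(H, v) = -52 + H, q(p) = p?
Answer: -10284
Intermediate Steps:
k = 19111 (k = (9163 + 9943) + (-52 + 57) = 19106 + 5 = 19111)
(((-8763 + q(-31)) + 3173) - 23774) + k = (((-8763 - 31) + 3173) - 23774) + 19111 = ((-8794 + 3173) - 23774) + 19111 = (-5621 - 23774) + 19111 = -29395 + 19111 = -10284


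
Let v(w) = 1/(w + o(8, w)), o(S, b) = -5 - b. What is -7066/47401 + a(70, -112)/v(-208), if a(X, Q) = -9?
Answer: 2125979/47401 ≈ 44.851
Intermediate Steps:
v(w) = -⅕ (v(w) = 1/(w + (-5 - w)) = 1/(-5) = -⅕)
-7066/47401 + a(70, -112)/v(-208) = -7066/47401 - 9/(-⅕) = -7066*1/47401 - 9*(-5) = -7066/47401 + 45 = 2125979/47401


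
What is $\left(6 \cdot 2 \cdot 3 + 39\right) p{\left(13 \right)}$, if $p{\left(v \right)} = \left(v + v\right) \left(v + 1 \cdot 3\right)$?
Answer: $31200$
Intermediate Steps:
$p{\left(v \right)} = 2 v \left(3 + v\right)$ ($p{\left(v \right)} = 2 v \left(v + 3\right) = 2 v \left(3 + v\right)$)
$\left(6 \cdot 2 \cdot 3 + 39\right) p{\left(13 \right)} = \left(6 \cdot 2 \cdot 3 + 39\right) 2 \cdot 13 \left(3 + 13\right) = \left(12 \cdot 3 + 39\right) 2 \cdot 13 \cdot 16 = \left(36 + 39\right) 416 = 75 \cdot 416 = 31200$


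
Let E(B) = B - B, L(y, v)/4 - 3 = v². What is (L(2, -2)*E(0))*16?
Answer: 0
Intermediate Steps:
L(y, v) = 12 + 4*v²
E(B) = 0
(L(2, -2)*E(0))*16 = ((12 + 4*(-2)²)*0)*16 = ((12 + 4*4)*0)*16 = ((12 + 16)*0)*16 = (28*0)*16 = 0*16 = 0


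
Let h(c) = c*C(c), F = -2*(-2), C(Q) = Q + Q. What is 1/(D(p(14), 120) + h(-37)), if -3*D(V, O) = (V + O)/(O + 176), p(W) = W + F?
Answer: 148/405201 ≈ 0.00036525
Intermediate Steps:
C(Q) = 2*Q
F = 4
p(W) = 4 + W (p(W) = W + 4 = 4 + W)
h(c) = 2*c**2 (h(c) = c*(2*c) = 2*c**2)
D(V, O) = -(O + V)/(3*(176 + O)) (D(V, O) = -(V + O)/(3*(O + 176)) = -(O + V)/(3*(176 + O)))
1/(D(p(14), 120) + h(-37)) = 1/((-1*120 - (4 + 14))/(3*(176 + 120)) + 2*(-37)**2) = 1/((1/3)*(-120 - 1*18)/296 + 2*1369) = 1/((1/3)*(1/296)*(-120 - 18) + 2738) = 1/((1/3)*(1/296)*(-138) + 2738) = 1/(-23/148 + 2738) = 1/(405201/148) = 148/405201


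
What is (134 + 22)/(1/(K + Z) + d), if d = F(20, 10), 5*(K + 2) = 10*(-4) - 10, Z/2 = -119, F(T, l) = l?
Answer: 13000/833 ≈ 15.606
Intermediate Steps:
Z = -238 (Z = 2*(-119) = -238)
K = -12 (K = -2 + (10*(-4) - 10)/5 = -2 + (-40 - 10)/5 = -2 + (1/5)*(-50) = -2 - 10 = -12)
d = 10
(134 + 22)/(1/(K + Z) + d) = (134 + 22)/(1/(-12 - 238) + 10) = 156/(1/(-250) + 10) = 156/(-1/250 + 10) = 156/(2499/250) = 156*(250/2499) = 13000/833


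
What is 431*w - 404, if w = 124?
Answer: 53040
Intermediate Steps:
431*w - 404 = 431*124 - 404 = 53444 - 404 = 53040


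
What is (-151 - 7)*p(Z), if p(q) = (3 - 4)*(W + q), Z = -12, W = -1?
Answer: -2054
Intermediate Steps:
p(q) = 1 - q (p(q) = (3 - 4)*(-1 + q) = -(-1 + q) = 1 - q)
(-151 - 7)*p(Z) = (-151 - 7)*(1 - 1*(-12)) = -158*(1 + 12) = -158*13 = -2054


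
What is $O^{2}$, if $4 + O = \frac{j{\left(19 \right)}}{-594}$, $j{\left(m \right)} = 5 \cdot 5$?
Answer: $\frac{5764801}{352836} \approx 16.338$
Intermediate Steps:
$j{\left(m \right)} = 25$
$O = - \frac{2401}{594}$ ($O = -4 + \frac{25}{-594} = -4 + 25 \left(- \frac{1}{594}\right) = -4 - \frac{25}{594} = - \frac{2401}{594} \approx -4.0421$)
$O^{2} = \left(- \frac{2401}{594}\right)^{2} = \frac{5764801}{352836}$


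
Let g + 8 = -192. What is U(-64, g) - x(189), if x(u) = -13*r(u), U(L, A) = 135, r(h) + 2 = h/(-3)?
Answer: -710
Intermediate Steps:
r(h) = -2 - h/3 (r(h) = -2 + h/(-3) = -2 + h*(-⅓) = -2 - h/3)
g = -200 (g = -8 - 192 = -200)
x(u) = 26 + 13*u/3 (x(u) = -13*(-2 - u/3) = 26 + 13*u/3)
U(-64, g) - x(189) = 135 - (26 + (13/3)*189) = 135 - (26 + 819) = 135 - 1*845 = 135 - 845 = -710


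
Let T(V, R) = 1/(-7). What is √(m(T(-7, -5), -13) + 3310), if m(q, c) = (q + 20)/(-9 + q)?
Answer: √211701/8 ≈ 57.514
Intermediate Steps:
T(V, R) = -⅐
m(q, c) = (20 + q)/(-9 + q)
√(m(T(-7, -5), -13) + 3310) = √((20 - ⅐)/(-9 - ⅐) + 3310) = √((139/7)/(-64/7) + 3310) = √(-7/64*139/7 + 3310) = √(-139/64 + 3310) = √(211701/64) = √211701/8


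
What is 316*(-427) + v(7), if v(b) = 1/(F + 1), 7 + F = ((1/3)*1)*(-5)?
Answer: -3103439/23 ≈ -1.3493e+5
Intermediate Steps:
F = -26/3 (F = -7 + ((1/3)*1)*(-5) = -7 + ((1*(⅓))*1)*(-5) = -7 + ((⅓)*1)*(-5) = -7 + (⅓)*(-5) = -7 - 5/3 = -26/3 ≈ -8.6667)
v(b) = -3/23 (v(b) = 1/(-26/3 + 1) = 1/(-23/3) = -3/23)
316*(-427) + v(7) = 316*(-427) - 3/23 = -134932 - 3/23 = -3103439/23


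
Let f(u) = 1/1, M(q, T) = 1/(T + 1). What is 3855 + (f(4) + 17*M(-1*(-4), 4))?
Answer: 19297/5 ≈ 3859.4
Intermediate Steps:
M(q, T) = 1/(1 + T)
f(u) = 1
3855 + (f(4) + 17*M(-1*(-4), 4)) = 3855 + (1 + 17/(1 + 4)) = 3855 + (1 + 17/5) = 3855 + 22/5 = 19297/5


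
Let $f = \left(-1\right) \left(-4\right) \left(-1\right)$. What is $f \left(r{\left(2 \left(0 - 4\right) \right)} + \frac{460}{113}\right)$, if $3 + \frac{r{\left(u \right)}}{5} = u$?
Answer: $\frac{23020}{113} \approx 203.72$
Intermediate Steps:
$f = -4$ ($f = 4 \left(-1\right) = -4$)
$r{\left(u \right)} = -15 + 5 u$
$f \left(r{\left(2 \left(0 - 4\right) \right)} + \frac{460}{113}\right) = - 4 \left(\left(-15 + 5 \cdot 2 \left(0 - 4\right)\right) + \frac{460}{113}\right) = - 4 \left(\left(-15 + 5 \cdot 2 \left(-4\right)\right) + 460 \cdot \frac{1}{113}\right) = - 4 \left(\left(-15 + 5 \left(-8\right)\right) + \frac{460}{113}\right) = - 4 \left(\left(-15 - 40\right) + \frac{460}{113}\right) = - 4 \left(-55 + \frac{460}{113}\right) = \left(-4\right) \left(- \frac{5755}{113}\right) = \frac{23020}{113}$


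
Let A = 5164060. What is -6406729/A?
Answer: -6406729/5164060 ≈ -1.2406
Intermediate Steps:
-6406729/A = -6406729/5164060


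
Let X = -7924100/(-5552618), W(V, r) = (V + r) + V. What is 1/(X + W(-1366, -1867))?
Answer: -2776309/12764283041 ≈ -0.00021751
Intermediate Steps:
W(V, r) = r + 2*V
X = 3962050/2776309 (X = -7924100*(-1/5552618) = 3962050/2776309 ≈ 1.4271)
1/(X + W(-1366, -1867)) = 1/(3962050/2776309 + (-1867 + 2*(-1366))) = 1/(3962050/2776309 + (-1867 - 2732)) = 1/(3962050/2776309 - 4599) = 1/(-12764283041/2776309) = -2776309/12764283041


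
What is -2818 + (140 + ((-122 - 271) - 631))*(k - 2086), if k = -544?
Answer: 2322102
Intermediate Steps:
-2818 + (140 + ((-122 - 271) - 631))*(k - 2086) = -2818 + (140 + ((-122 - 271) - 631))*(-544 - 2086) = -2818 + (140 + (-393 - 631))*(-2630) = -2818 + (140 - 1024)*(-2630) = -2818 - 884*(-2630) = -2818 + 2324920 = 2322102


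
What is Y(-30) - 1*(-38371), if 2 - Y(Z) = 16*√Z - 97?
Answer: 38470 - 16*I*√30 ≈ 38470.0 - 87.636*I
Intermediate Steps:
Y(Z) = 99 - 16*√Z (Y(Z) = 2 - (16*√Z - 97) = 2 - (-97 + 16*√Z) = 2 + (97 - 16*√Z) = 99 - 16*√Z)
Y(-30) - 1*(-38371) = (99 - 16*I*√30) - 1*(-38371) = (99 - 16*I*√30) + 38371 = 38470 - 16*I*√30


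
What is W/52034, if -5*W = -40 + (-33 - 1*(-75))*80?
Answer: -332/26017 ≈ -0.012761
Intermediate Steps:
W = -664 (W = -(-40 + (-33 - 1*(-75))*80)/5 = -(-40 + (-33 + 75)*80)/5 = -(-40 + 42*80)/5 = -(-40 + 3360)/5 = -1/5*3320 = -664)
W/52034 = -664/52034 = -664*1/52034 = -332/26017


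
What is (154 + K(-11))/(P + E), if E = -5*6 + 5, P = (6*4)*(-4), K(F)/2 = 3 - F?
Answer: -182/121 ≈ -1.5041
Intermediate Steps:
K(F) = 6 - 2*F (K(F) = 2*(3 - F) = 6 - 2*F)
P = -96 (P = 24*(-4) = -96)
E = -25 (E = -30 + 5 = -25)
(154 + K(-11))/(P + E) = (154 + (6 - 2*(-11)))/(-96 - 25) = (154 + (6 + 22))/(-121) = -(154 + 28)/121 = -1/121*182 = -182/121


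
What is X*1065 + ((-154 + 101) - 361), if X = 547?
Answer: 582141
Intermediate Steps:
X*1065 + ((-154 + 101) - 361) = 547*1065 + ((-154 + 101) - 361) = 582555 + (-53 - 361) = 582555 - 414 = 582141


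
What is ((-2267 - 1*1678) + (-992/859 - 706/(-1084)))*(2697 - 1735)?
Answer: -883567970207/232789 ≈ -3.7956e+6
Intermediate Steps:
((-2267 - 1*1678) + (-992/859 - 706/(-1084)))*(2697 - 1735) = ((-2267 - 1678) + (-992*1/859 - 706*(-1/1084)))*962 = (-3945 + (-992/859 + 353/542))*962 = (-3945 - 234437/465578)*962 = -1836939647/465578*962 = -883567970207/232789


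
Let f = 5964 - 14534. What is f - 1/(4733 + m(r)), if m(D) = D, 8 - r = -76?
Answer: -41281691/4817 ≈ -8570.0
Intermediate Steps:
r = 84 (r = 8 - 1*(-76) = 8 + 76 = 84)
f = -8570
f - 1/(4733 + m(r)) = -8570 - 1/(4733 + 84) = -8570 - 1/4817 = -41281691/4817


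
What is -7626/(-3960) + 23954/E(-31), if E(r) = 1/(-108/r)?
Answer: 1707480521/20460 ≈ 83455.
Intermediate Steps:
E(r) = -r/108
-7626/(-3960) + 23954/E(-31) = -7626/(-3960) + 23954/((-1/108*(-31))) = -7626*(-1/3960) + 23954/(31/108) = 1271/660 + 23954*(108/31) = 1271/660 + 2587032/31 = 1707480521/20460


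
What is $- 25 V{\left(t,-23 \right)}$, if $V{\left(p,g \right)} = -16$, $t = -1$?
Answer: $400$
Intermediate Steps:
$- 25 V{\left(t,-23 \right)} = \left(-25\right) \left(-16\right) = 400$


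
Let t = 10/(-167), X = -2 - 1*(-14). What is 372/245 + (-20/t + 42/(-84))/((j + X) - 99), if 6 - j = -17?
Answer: -115799/31360 ≈ -3.6926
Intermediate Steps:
j = 23 (j = 6 - 1*(-17) = 6 + 17 = 23)
X = 12 (X = -2 + 14 = 12)
t = -10/167 (t = 10*(-1/167) = -10/167 ≈ -0.059880)
372/245 + (-20/t + 42/(-84))/((j + X) - 99) = 372/245 + (-20/(-10/167) + 42/(-84))/((23 + 12) - 99) = 372*(1/245) + (-20*(-167/10) + 42*(-1/84))/(35 - 99) = 372/245 + (334 - ½)/(-64) = 372/245 + (667/2)*(-1/64) = 372/245 - 667/128 = -115799/31360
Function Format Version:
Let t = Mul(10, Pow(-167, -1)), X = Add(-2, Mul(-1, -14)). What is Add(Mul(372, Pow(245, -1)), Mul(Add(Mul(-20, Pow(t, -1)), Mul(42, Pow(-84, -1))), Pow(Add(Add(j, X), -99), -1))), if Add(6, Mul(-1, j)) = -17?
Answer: Rational(-115799, 31360) ≈ -3.6926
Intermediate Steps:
j = 23 (j = Add(6, Mul(-1, -17)) = Add(6, 17) = 23)
X = 12 (X = Add(-2, 14) = 12)
t = Rational(-10, 167) (t = Mul(10, Rational(-1, 167)) = Rational(-10, 167) ≈ -0.059880)
Add(Mul(372, Pow(245, -1)), Mul(Add(Mul(-20, Pow(t, -1)), Mul(42, Pow(-84, -1))), Pow(Add(Add(j, X), -99), -1))) = Add(Mul(372, Pow(245, -1)), Mul(Add(Mul(-20, Pow(Rational(-10, 167), -1)), Mul(42, Pow(-84, -1))), Pow(Add(Add(23, 12), -99), -1))) = Add(Mul(372, Rational(1, 245)), Mul(Add(Mul(-20, Rational(-167, 10)), Mul(42, Rational(-1, 84))), Pow(Add(35, -99), -1))) = Add(Rational(372, 245), Mul(Add(334, Rational(-1, 2)), Pow(-64, -1))) = Add(Rational(372, 245), Mul(Rational(667, 2), Rational(-1, 64))) = Add(Rational(372, 245), Rational(-667, 128)) = Rational(-115799, 31360)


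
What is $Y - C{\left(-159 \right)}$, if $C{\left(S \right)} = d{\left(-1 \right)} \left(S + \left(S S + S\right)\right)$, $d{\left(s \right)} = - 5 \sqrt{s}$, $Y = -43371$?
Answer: $-43371 + 124815 i \approx -43371.0 + 1.2482 \cdot 10^{5} i$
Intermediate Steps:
$C{\left(S \right)} = - 5 i \left(S^{2} + 2 S\right)$ ($C{\left(S \right)} = - 5 \sqrt{-1} \left(S + \left(S S + S\right)\right) = - 5 i \left(S + \left(S^{2} + S\right)\right) = - 5 i \left(S + \left(S + S^{2}\right)\right) = - 5 i \left(S^{2} + 2 S\right)$)
$Y - C{\left(-159 \right)} = -43371 - \left(-5\right) i \left(-159\right) \left(2 - 159\right) = -43371 - \left(-5\right) i \left(-159\right) \left(-157\right) = -43371 - - 124815 i = -43371 + 124815 i$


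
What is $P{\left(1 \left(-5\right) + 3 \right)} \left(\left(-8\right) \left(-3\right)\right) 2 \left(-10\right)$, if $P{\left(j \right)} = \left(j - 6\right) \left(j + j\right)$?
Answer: $-15360$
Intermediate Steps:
$P{\left(j \right)} = 2 j \left(-6 + j\right)$ ($P{\left(j \right)} = \left(-6 + j\right) 2 j = 2 j \left(-6 + j\right)$)
$P{\left(1 \left(-5\right) + 3 \right)} \left(\left(-8\right) \left(-3\right)\right) 2 \left(-10\right) = 2 \left(1 \left(-5\right) + 3\right) \left(-6 + \left(1 \left(-5\right) + 3\right)\right) \left(\left(-8\right) \left(-3\right)\right) 2 \left(-10\right) = 2 \left(-5 + 3\right) \left(-6 + \left(-5 + 3\right)\right) 24 \left(-20\right) = 2 \left(-2\right) \left(-6 - 2\right) 24 \left(-20\right) = 2 \left(-2\right) \left(-8\right) 24 \left(-20\right) = 32 \cdot 24 \left(-20\right) = 768 \left(-20\right) = -15360$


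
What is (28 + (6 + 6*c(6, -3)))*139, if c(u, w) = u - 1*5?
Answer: 5560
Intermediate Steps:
c(u, w) = -5 + u (c(u, w) = u - 5 = -5 + u)
(28 + (6 + 6*c(6, -3)))*139 = (28 + (6 + 6*(-5 + 6)))*139 = (28 + (6 + 6*1))*139 = (28 + (6 + 6))*139 = (28 + 12)*139 = 40*139 = 5560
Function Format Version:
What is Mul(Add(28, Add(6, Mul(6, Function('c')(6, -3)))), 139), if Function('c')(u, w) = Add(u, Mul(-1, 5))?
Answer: 5560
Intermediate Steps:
Function('c')(u, w) = Add(-5, u) (Function('c')(u, w) = Add(u, -5) = Add(-5, u))
Mul(Add(28, Add(6, Mul(6, Function('c')(6, -3)))), 139) = Mul(Add(28, Add(6, Mul(6, Add(-5, 6)))), 139) = Mul(Add(28, Add(6, Mul(6, 1))), 139) = Mul(Add(28, Add(6, 6)), 139) = Mul(Add(28, 12), 139) = Mul(40, 139) = 5560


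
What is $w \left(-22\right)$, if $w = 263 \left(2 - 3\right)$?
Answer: $5786$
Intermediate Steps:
$w = -263$ ($w = 263 \left(-1\right) = -263$)
$w \left(-22\right) = \left(-263\right) \left(-22\right) = 5786$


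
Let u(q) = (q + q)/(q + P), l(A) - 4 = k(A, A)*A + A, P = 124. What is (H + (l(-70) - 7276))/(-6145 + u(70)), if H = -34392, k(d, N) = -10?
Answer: 1326766/198665 ≈ 6.6784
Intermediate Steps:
l(A) = 4 - 9*A (l(A) = 4 + (-10*A + A) = 4 - 9*A)
u(q) = 2*q/(124 + q) (u(q) = (q + q)/(q + 124) = (2*q)/(124 + q) = 2*q/(124 + q))
(H + (l(-70) - 7276))/(-6145 + u(70)) = (-34392 + ((4 - 9*(-70)) - 7276))/(-6145 + 2*70/(124 + 70)) = (-34392 + ((4 + 630) - 7276))/(-6145 + 2*70/194) = (-34392 + (634 - 7276))/(-6145 + 2*70*(1/194)) = (-34392 - 6642)/(-6145 + 70/97) = -41034/(-595995/97) = -41034*(-97/595995) = 1326766/198665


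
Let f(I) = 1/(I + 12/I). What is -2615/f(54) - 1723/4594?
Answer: -5862510787/41346 ≈ -1.4179e+5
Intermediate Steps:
-2615/f(54) - 1723/4594 = -2615/(54/(12 + 54**2)) - 1723/4594 = -2615/(54/(12 + 2916)) - 1723*1/4594 = -2615/(54/2928) - 1723/4594 = -2615/(54*(1/2928)) - 1723/4594 = -2615/9/488 - 1723/4594 = -2615*488/9 - 1723/4594 = -1276120/9 - 1723/4594 = -5862510787/41346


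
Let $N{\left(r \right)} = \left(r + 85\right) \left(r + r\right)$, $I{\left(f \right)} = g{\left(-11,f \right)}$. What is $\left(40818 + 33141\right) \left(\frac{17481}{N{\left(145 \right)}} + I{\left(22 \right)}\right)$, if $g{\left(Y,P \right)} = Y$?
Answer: $- \frac{52970841021}{66700} \approx -7.9417 \cdot 10^{5}$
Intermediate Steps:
$I{\left(f \right)} = -11$
$N{\left(r \right)} = 2 r \left(85 + r\right)$ ($N{\left(r \right)} = \left(85 + r\right) 2 r = 2 r \left(85 + r\right)$)
$\left(40818 + 33141\right) \left(\frac{17481}{N{\left(145 \right)}} + I{\left(22 \right)}\right) = \left(40818 + 33141\right) \left(\frac{17481}{2 \cdot 145 \left(85 + 145\right)} - 11\right) = 73959 \left(\frac{17481}{2 \cdot 145 \cdot 230} - 11\right) = 73959 \left(\frac{17481}{66700} - 11\right) = 73959 \left(- \frac{716219}{66700}\right) = - \frac{52970841021}{66700}$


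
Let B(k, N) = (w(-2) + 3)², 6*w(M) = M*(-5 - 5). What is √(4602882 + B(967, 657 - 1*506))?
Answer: √41426299/3 ≈ 2145.4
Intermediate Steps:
w(M) = -5*M/3 (w(M) = (M*(-5 - 5))/6 = (M*(-10))/6 = (-10*M)/6 = -5*M/3)
B(k, N) = 361/9 (B(k, N) = (-5/3*(-2) + 3)² = (10/3 + 3)² = (19/3)² = 361/9)
√(4602882 + B(967, 657 - 1*506)) = √(4602882 + 361/9) = √(41426299/9) = √41426299/3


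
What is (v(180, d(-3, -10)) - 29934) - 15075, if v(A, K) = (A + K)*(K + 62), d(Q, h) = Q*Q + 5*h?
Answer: -42090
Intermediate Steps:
d(Q, h) = Q**2 + 5*h
v(A, K) = (62 + K)*(A + K) (v(A, K) = (A + K)*(62 + K) = (62 + K)*(A + K))
(v(180, d(-3, -10)) - 29934) - 15075 = ((((-3)**2 + 5*(-10))**2 + 62*180 + 62*((-3)**2 + 5*(-10)) + 180*((-3)**2 + 5*(-10))) - 29934) - 15075 = (((9 - 50)**2 + 11160 + 62*(9 - 50) + 180*(9 - 50)) - 29934) - 15075 = (((-41)**2 + 11160 + 62*(-41) + 180*(-41)) - 29934) - 15075 = ((1681 + 11160 - 2542 - 7380) - 29934) - 15075 = (2919 - 29934) - 15075 = -27015 - 15075 = -42090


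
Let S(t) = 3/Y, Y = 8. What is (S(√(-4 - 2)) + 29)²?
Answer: 55225/64 ≈ 862.89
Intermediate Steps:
S(t) = 3/8
(S(√(-4 - 2)) + 29)² = (3/8 + 29)² = (235/8)² = 55225/64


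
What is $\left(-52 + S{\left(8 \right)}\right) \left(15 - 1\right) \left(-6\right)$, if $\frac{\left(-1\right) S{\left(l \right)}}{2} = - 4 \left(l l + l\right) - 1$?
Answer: $-44184$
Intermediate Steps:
$S{\left(l \right)} = 2 + 8 l + 8 l^{2}$ ($S{\left(l \right)} = - 2 \left(- 4 \left(l l + l\right) - 1\right) = - 2 \left(- 4 \left(l^{2} + l\right) - 1\right) = - 2 \left(- 4 \left(l + l^{2}\right) - 1\right) = - 2 \left(\left(- 4 l - 4 l^{2}\right) - 1\right) = - 2 \left(-1 - 4 l - 4 l^{2}\right) = 2 + 8 l + 8 l^{2}$)
$\left(-52 + S{\left(8 \right)}\right) \left(15 - 1\right) \left(-6\right) = \left(-52 + \left(2 + 8 \cdot 8 + 8 \cdot 8^{2}\right)\right) \left(15 - 1\right) \left(-6\right) = \left(-52 + \left(2 + 64 + 8 \cdot 64\right)\right) 14 \left(-6\right) = \left(-52 + \left(2 + 64 + 512\right)\right) 14 \left(-6\right) = \left(-52 + 578\right) 14 \left(-6\right) = 526 \cdot 14 \left(-6\right) = 7364 \left(-6\right) = -44184$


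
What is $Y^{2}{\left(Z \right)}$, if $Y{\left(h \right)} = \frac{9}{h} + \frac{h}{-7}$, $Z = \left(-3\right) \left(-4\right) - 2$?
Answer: $\frac{1369}{4900} \approx 0.27939$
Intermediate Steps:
$Z = 10$ ($Z = 12 - 2 = 10$)
$Y{\left(h \right)} = \frac{9}{h} - \frac{h}{7}$ ($Y{\left(h \right)} = \frac{9}{h} + h \left(- \frac{1}{7}\right) = \frac{9}{h} - \frac{h}{7}$)
$Y^{2}{\left(Z \right)} = \left(\frac{9}{10} - \frac{10}{7}\right)^{2} = \left(- \frac{37}{70}\right)^{2} = \frac{1369}{4900}$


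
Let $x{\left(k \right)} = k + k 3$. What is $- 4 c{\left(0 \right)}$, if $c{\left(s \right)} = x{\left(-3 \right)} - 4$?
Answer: $64$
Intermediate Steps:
$x{\left(k \right)} = 4 k$ ($x{\left(k \right)} = k + 3 k = 4 k$)
$c{\left(s \right)} = -16$ ($c{\left(s \right)} = 4 \left(-3\right) - 4 = -12 - 4 = -16$)
$- 4 c{\left(0 \right)} = \left(-4\right) \left(-16\right) = 64$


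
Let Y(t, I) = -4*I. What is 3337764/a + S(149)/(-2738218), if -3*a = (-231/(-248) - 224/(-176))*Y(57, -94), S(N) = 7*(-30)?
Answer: -95405453988657/7896433951 ≈ -12082.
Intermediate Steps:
S(N) = -210
a = -282611/1023 (a = -(-231/(-248) - 224/(-176))*(-4*(-94))/3 = -(-231*(-1/248) - 224*(-1/176))*376/3 = -(231/248 + 14/11)*376/3 = -6013*376/8184 = -⅓*282611/341 = -282611/1023 ≈ -276.26)
3337764/a + S(149)/(-2738218) = 3337764/(-282611/1023) - 210/(-2738218) = 3337764*(-1023/282611) - 210*(-1/2738218) = -3414532572/282611 + 15/195587 = -95405453988657/7896433951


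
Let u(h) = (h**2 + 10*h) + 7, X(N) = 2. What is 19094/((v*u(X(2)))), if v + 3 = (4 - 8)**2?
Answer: 19094/403 ≈ 47.380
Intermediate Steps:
v = 13 (v = -3 + (4 - 8)**2 = -3 + (-4)**2 = -3 + 16 = 13)
u(h) = 7 + h**2 + 10*h
19094/((v*u(X(2)))) = 19094/((13*(7 + 2**2 + 10*2))) = 19094/((13*(7 + 4 + 20))) = 19094/((13*31)) = 19094/403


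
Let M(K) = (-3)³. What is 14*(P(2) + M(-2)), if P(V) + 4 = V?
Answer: -406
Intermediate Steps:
P(V) = -4 + V
M(K) = -27
14*(P(2) + M(-2)) = 14*((-4 + 2) - 27) = 14*(-2 - 27) = 14*(-29) = -406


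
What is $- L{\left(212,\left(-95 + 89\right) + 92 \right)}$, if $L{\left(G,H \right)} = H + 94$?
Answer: $-180$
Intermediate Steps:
$L{\left(G,H \right)} = 94 + H$
$- L{\left(212,\left(-95 + 89\right) + 92 \right)} = - (94 + \left(\left(-95 + 89\right) + 92\right)) = - (94 + \left(-6 + 92\right)) = - (94 + 86) = \left(-1\right) 180 = -180$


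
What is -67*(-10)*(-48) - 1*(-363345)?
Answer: 331185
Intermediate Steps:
-67*(-10)*(-48) - 1*(-363345) = 670*(-48) + 363345 = -32160 + 363345 = 331185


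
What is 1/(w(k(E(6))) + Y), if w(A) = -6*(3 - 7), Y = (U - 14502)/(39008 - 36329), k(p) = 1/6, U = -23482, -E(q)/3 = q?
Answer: 2679/26312 ≈ 0.10182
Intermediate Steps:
E(q) = -3*q
k(p) = ⅙
Y = -37984/2679 (Y = (-23482 - 14502)/(39008 - 36329) = -37984/2679 ≈ -14.178)
w(A) = 24 (w(A) = -6*(-4) = 24)
1/(w(k(E(6))) + Y) = 1/(24 - 37984/2679) = 1/(26312/2679) = 2679/26312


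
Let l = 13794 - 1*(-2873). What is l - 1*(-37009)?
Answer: 53676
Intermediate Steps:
l = 16667 (l = 13794 + 2873 = 16667)
l - 1*(-37009) = 16667 - 1*(-37009) = 16667 + 37009 = 53676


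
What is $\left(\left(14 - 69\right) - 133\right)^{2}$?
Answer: $35344$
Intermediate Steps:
$\left(\left(14 - 69\right) - 133\right)^{2} = \left(-55 - 133\right)^{2} = \left(-188\right)^{2} = 35344$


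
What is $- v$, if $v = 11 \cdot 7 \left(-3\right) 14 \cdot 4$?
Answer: $12936$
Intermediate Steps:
$v = -12936$ ($v = 11 \left(-21\right) 56 = \left(-231\right) 56 = -12936$)
$- v = \left(-1\right) \left(-12936\right) = 12936$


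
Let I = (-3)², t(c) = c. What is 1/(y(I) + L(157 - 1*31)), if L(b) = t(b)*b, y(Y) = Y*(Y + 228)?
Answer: 1/18009 ≈ 5.5528e-5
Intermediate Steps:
I = 9
y(Y) = Y*(228 + Y)
L(b) = b² (L(b) = b*b = b²)
1/(y(I) + L(157 - 1*31)) = 1/(9*(228 + 9) + (157 - 1*31)²) = 1/(9*237 + (157 - 31)²) = 1/(2133 + 126²) = 1/(2133 + 15876) = 1/18009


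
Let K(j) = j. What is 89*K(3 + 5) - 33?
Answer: 679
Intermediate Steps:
89*K(3 + 5) - 33 = 89*(3 + 5) - 33 = 89*8 - 33 = 712 - 33 = 679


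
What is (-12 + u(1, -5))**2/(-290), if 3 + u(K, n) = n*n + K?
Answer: -121/290 ≈ -0.41724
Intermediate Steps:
u(K, n) = -3 + K + n**2 (u(K, n) = -3 + (n*n + K) = -3 + (n**2 + K) = -3 + (K + n**2) = -3 + K + n**2)
(-12 + u(1, -5))**2/(-290) = (-12 + (-3 + 1 + (-5)**2))**2/(-290) = (-12 + (-3 + 1 + 25))**2*(-1/290) = (-12 + 23)**2*(-1/290) = 11**2*(-1/290) = 121*(-1/290) = -121/290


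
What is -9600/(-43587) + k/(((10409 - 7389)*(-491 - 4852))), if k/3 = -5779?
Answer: 17295547091/78145969980 ≈ 0.22132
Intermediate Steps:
k = -17337 (k = 3*(-5779) = -17337)
-9600/(-43587) + k/(((10409 - 7389)*(-491 - 4852))) = -9600/(-43587) - 17337*1/((-491 - 4852)*(10409 - 7389)) = -9600*(-1/43587) - 17337/(3020*(-5343)) = 3200/14529 - 17337/(-16135860) = 3200/14529 - 17337*(-1/16135860) = 3200/14529 + 5779/5378620 = 17295547091/78145969980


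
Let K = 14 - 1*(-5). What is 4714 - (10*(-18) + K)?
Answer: 4875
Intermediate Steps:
K = 19 (K = 14 + 5 = 19)
4714 - (10*(-18) + K) = 4714 - (10*(-18) + 19) = 4714 - (-180 + 19) = 4714 - 1*(-161) = 4714 + 161 = 4875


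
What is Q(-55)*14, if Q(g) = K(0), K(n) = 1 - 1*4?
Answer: -42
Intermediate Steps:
K(n) = -3 (K(n) = 1 - 4 = -3)
Q(g) = -3
Q(-55)*14 = -3*14 = -42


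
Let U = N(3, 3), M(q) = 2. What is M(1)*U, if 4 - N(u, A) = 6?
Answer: -4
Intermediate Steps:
N(u, A) = -2 (N(u, A) = 4 - 1*6 = 4 - 6 = -2)
U = -2
M(1)*U = 2*(-2) = -4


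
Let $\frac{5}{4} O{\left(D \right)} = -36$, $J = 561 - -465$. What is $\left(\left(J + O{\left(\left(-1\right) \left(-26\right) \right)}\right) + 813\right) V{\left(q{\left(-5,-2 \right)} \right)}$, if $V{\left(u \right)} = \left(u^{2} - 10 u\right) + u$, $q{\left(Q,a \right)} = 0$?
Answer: $0$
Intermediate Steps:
$J = 1026$ ($J = 561 + 465 = 1026$)
$O{\left(D \right)} = - \frac{144}{5}$ ($O{\left(D \right)} = \frac{4}{5} \left(-36\right) = - \frac{144}{5}$)
$V{\left(u \right)} = u^{2} - 9 u$
$\left(\left(J + O{\left(\left(-1\right) \left(-26\right) \right)}\right) + 813\right) V{\left(q{\left(-5,-2 \right)} \right)} = \left(\left(1026 - \frac{144}{5}\right) + 813\right) 0 \left(-9 + 0\right) = \left(\frac{4986}{5} + 813\right) 0 \left(-9\right) = \frac{9051}{5} \cdot 0 = 0$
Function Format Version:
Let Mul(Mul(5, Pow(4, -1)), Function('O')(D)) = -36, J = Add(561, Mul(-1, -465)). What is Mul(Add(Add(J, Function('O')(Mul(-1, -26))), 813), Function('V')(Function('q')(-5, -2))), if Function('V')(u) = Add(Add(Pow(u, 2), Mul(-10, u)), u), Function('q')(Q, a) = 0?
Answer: 0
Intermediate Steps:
J = 1026 (J = Add(561, 465) = 1026)
Function('O')(D) = Rational(-144, 5) (Function('O')(D) = Mul(Rational(4, 5), -36) = Rational(-144, 5))
Function('V')(u) = Add(Pow(u, 2), Mul(-9, u))
Mul(Add(Add(J, Function('O')(Mul(-1, -26))), 813), Function('V')(Function('q')(-5, -2))) = Mul(Add(Add(1026, Rational(-144, 5)), 813), Mul(0, Add(-9, 0))) = Mul(Add(Rational(4986, 5), 813), Mul(0, -9)) = Mul(Rational(9051, 5), 0) = 0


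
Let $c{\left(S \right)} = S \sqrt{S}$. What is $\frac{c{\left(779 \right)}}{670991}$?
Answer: $\frac{779 \sqrt{779}}{670991} \approx 0.032403$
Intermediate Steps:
$c{\left(S \right)} = S^{\frac{3}{2}}$
$\frac{c{\left(779 \right)}}{670991} = \frac{779^{\frac{3}{2}}}{670991} = 779 \sqrt{779} \cdot \frac{1}{670991} = \frac{779 \sqrt{779}}{670991}$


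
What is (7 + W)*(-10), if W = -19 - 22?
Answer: 340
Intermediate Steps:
W = -41
(7 + W)*(-10) = (7 - 41)*(-10) = -34*(-10) = 340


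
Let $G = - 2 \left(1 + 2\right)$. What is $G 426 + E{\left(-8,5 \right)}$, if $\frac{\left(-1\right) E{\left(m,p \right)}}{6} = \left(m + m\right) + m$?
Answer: $-2412$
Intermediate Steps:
$G = -6$ ($G = \left(-2\right) 3 = -6$)
$E{\left(m,p \right)} = - 18 m$ ($E{\left(m,p \right)} = - 6 \left(\left(m + m\right) + m\right) = - 6 \left(2 m + m\right) = - 6 \cdot 3 m = - 18 m$)
$G 426 + E{\left(-8,5 \right)} = \left(-6\right) 426 - -144 = -2556 + 144 = -2412$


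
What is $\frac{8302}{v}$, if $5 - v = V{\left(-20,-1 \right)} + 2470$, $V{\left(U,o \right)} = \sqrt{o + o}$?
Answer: $- \frac{20464430}{6076227} + \frac{8302 i \sqrt{2}}{6076227} \approx -3.368 + 0.0019323 i$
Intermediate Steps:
$V{\left(U,o \right)} = \sqrt{2} \sqrt{o}$ ($V{\left(U,o \right)} = \sqrt{2 o} = \sqrt{2} \sqrt{o}$)
$v = -2465 - i \sqrt{2}$ ($v = 5 - \left(\sqrt{2} \sqrt{-1} + 2470\right) = 5 - \left(\sqrt{2} i + 2470\right) = 5 - \left(i \sqrt{2} + 2470\right) = 5 - \left(2470 + i \sqrt{2}\right) = -2465 - i \sqrt{2} \approx -2465.0 - 1.4142 i$)
$\frac{8302}{v} = \frac{8302}{-2465 - i \sqrt{2}}$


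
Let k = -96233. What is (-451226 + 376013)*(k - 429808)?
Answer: 39565121733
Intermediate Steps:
(-451226 + 376013)*(k - 429808) = (-451226 + 376013)*(-96233 - 429808) = -75213*(-526041) = 39565121733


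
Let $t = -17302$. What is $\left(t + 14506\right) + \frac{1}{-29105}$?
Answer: $- \frac{81377581}{29105} \approx -2796.0$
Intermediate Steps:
$\left(t + 14506\right) + \frac{1}{-29105} = \left(-17302 + 14506\right) + \frac{1}{-29105} = -2796 - \frac{1}{29105} = - \frac{81377581}{29105}$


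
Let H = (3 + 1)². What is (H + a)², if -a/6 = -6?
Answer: 2704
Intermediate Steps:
a = 36 (a = -6*(-6) = 36)
H = 16 (H = 4² = 16)
(H + a)² = (16 + 36)² = 52² = 2704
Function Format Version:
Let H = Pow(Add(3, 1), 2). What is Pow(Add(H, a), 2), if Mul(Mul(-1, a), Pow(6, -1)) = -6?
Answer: 2704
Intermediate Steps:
a = 36 (a = Mul(-6, -6) = 36)
H = 16 (H = Pow(4, 2) = 16)
Pow(Add(H, a), 2) = Pow(Add(16, 36), 2) = Pow(52, 2) = 2704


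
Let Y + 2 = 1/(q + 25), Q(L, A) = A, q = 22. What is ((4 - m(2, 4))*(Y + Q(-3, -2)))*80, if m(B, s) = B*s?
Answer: 59840/47 ≈ 1273.2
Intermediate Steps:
Y = -93/47 (Y = -2 + 1/(22 + 25) = -2 + 1/47 = -93/47 ≈ -1.9787)
((4 - m(2, 4))*(Y + Q(-3, -2)))*80 = ((4 - 2*4)*(-93/47 - 2))*80 = ((4 - 1*8)*(-187/47))*80 = ((4 - 8)*(-187/47))*80 = -4*(-187/47)*80 = (748/47)*80 = 59840/47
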